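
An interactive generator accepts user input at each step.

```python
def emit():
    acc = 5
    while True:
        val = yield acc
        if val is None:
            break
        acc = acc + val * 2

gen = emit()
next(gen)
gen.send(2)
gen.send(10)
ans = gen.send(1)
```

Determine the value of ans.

Step 1: next() -> yield acc=5.
Step 2: send(2) -> val=2, acc = 5 + 2*2 = 9, yield 9.
Step 3: send(10) -> val=10, acc = 9 + 10*2 = 29, yield 29.
Step 4: send(1) -> val=1, acc = 29 + 1*2 = 31, yield 31.
Therefore ans = 31.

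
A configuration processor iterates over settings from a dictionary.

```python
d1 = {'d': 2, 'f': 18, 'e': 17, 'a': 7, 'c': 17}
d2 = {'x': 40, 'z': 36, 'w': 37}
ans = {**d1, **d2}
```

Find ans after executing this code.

Step 1: Merge d1 and d2 (d2 values override on key conflicts).
Step 2: d1 has keys ['d', 'f', 'e', 'a', 'c'], d2 has keys ['x', 'z', 'w'].
Therefore ans = {'d': 2, 'f': 18, 'e': 17, 'a': 7, 'c': 17, 'x': 40, 'z': 36, 'w': 37}.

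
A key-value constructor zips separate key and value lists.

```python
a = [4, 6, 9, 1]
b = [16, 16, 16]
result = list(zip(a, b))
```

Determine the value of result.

Step 1: zip stops at shortest (len(a)=4, len(b)=3):
  Index 0: (4, 16)
  Index 1: (6, 16)
  Index 2: (9, 16)
Step 2: Last element of a (1) has no pair, dropped.
Therefore result = [(4, 16), (6, 16), (9, 16)].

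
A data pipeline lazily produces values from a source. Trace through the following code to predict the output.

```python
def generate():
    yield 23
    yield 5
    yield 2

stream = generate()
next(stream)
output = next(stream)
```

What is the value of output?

Step 1: generate() creates a generator.
Step 2: next(stream) yields 23 (consumed and discarded).
Step 3: next(stream) yields 5, assigned to output.
Therefore output = 5.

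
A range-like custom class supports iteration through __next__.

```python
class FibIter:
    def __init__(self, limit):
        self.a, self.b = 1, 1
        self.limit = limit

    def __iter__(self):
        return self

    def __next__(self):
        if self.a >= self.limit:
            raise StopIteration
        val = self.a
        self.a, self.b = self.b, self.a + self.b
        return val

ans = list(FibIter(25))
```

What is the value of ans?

Step 1: Fibonacci-like sequence (a=1, b=1) until >= 25:
  Yield 1, then a,b = 1,2
  Yield 1, then a,b = 2,3
  Yield 2, then a,b = 3,5
  Yield 3, then a,b = 5,8
  Yield 5, then a,b = 8,13
  Yield 8, then a,b = 13,21
  Yield 13, then a,b = 21,34
  Yield 21, then a,b = 34,55
Step 2: 34 >= 25, stop.
Therefore ans = [1, 1, 2, 3, 5, 8, 13, 21].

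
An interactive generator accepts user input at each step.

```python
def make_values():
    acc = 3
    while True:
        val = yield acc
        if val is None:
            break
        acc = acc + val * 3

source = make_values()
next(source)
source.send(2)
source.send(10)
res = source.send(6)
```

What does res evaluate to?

Step 1: next() -> yield acc=3.
Step 2: send(2) -> val=2, acc = 3 + 2*3 = 9, yield 9.
Step 3: send(10) -> val=10, acc = 9 + 10*3 = 39, yield 39.
Step 4: send(6) -> val=6, acc = 39 + 6*3 = 57, yield 57.
Therefore res = 57.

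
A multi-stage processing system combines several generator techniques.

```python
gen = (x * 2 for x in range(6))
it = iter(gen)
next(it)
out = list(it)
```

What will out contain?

Step 1: Generator produces [0, 2, 4, 6, 8, 10].
Step 2: next(it) consumes first element (0).
Step 3: list(it) collects remaining: [2, 4, 6, 8, 10].
Therefore out = [2, 4, 6, 8, 10].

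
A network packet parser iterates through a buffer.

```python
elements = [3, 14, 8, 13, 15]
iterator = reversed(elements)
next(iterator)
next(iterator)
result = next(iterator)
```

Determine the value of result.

Step 1: reversed([3, 14, 8, 13, 15]) gives iterator: [15, 13, 8, 14, 3].
Step 2: First next() = 15, second next() = 13.
Step 3: Third next() = 8.
Therefore result = 8.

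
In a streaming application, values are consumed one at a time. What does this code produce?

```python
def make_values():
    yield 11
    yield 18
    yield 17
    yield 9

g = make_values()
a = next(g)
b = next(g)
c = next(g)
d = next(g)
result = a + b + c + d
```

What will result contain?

Step 1: Create generator and consume all values:
  a = next(g) = 11
  b = next(g) = 18
  c = next(g) = 17
  d = next(g) = 9
Step 2: result = 11 + 18 + 17 + 9 = 55.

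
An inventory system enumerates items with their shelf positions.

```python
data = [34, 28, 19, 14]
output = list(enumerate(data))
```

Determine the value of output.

Step 1: enumerate pairs each element with its index:
  (0, 34)
  (1, 28)
  (2, 19)
  (3, 14)
Therefore output = [(0, 34), (1, 28), (2, 19), (3, 14)].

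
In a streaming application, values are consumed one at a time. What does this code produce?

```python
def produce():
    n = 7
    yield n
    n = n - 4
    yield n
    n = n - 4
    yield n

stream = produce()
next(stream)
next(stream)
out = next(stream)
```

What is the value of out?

Step 1: Trace through generator execution:
  Yield 1: n starts at 7, yield 7
  Yield 2: n = 7 - 4 = 3, yield 3
  Yield 3: n = 3 - 4 = -1, yield -1
Step 2: First next() gets 7, second next() gets the second value, third next() yields -1.
Therefore out = -1.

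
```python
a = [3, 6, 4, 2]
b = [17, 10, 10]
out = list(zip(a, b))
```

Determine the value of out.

Step 1: zip stops at shortest (len(a)=4, len(b)=3):
  Index 0: (3, 17)
  Index 1: (6, 10)
  Index 2: (4, 10)
Step 2: Last element of a (2) has no pair, dropped.
Therefore out = [(3, 17), (6, 10), (4, 10)].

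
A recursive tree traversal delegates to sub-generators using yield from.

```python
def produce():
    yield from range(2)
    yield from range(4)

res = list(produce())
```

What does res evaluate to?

Step 1: Trace yields in order:
  yield 0
  yield 1
  yield 0
  yield 1
  yield 2
  yield 3
Therefore res = [0, 1, 0, 1, 2, 3].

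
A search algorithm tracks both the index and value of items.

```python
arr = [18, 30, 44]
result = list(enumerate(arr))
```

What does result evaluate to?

Step 1: enumerate pairs each element with its index:
  (0, 18)
  (1, 30)
  (2, 44)
Therefore result = [(0, 18), (1, 30), (2, 44)].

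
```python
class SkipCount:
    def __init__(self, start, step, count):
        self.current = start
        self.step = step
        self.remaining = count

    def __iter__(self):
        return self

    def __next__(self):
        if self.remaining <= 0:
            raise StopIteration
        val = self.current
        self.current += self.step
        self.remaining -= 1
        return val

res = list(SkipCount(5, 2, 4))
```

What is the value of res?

Step 1: SkipCount starts at 5, increments by 2, for 4 steps:
  Yield 5, then current += 2
  Yield 7, then current += 2
  Yield 9, then current += 2
  Yield 11, then current += 2
Therefore res = [5, 7, 9, 11].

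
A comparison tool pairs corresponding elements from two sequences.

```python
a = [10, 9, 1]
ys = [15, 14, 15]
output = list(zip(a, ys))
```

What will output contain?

Step 1: zip pairs elements at same index:
  Index 0: (10, 15)
  Index 1: (9, 14)
  Index 2: (1, 15)
Therefore output = [(10, 15), (9, 14), (1, 15)].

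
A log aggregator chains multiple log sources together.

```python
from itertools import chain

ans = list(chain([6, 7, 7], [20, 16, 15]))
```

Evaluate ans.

Step 1: chain() concatenates iterables: [6, 7, 7] + [20, 16, 15].
Therefore ans = [6, 7, 7, 20, 16, 15].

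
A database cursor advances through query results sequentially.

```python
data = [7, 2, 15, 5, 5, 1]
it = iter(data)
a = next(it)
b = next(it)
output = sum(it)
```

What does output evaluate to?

Step 1: Create iterator over [7, 2, 15, 5, 5, 1].
Step 2: a = next() = 7, b = next() = 2.
Step 3: sum() of remaining [15, 5, 5, 1] = 26.
Therefore output = 26.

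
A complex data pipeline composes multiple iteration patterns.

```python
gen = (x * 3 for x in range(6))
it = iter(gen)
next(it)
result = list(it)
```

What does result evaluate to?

Step 1: Generator produces [0, 3, 6, 9, 12, 15].
Step 2: next(it) consumes first element (0).
Step 3: list(it) collects remaining: [3, 6, 9, 12, 15].
Therefore result = [3, 6, 9, 12, 15].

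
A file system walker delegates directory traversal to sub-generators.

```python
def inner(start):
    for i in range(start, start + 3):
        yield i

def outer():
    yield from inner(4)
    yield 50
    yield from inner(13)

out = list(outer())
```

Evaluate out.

Step 1: outer() delegates to inner(4):
  yield 4
  yield 5
  yield 6
Step 2: yield 50
Step 3: Delegates to inner(13):
  yield 13
  yield 14
  yield 15
Therefore out = [4, 5, 6, 50, 13, 14, 15].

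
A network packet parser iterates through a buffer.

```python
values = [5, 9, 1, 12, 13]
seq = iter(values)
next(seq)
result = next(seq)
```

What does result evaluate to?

Step 1: Create iterator over [5, 9, 1, 12, 13].
Step 2: next() consumes 5.
Step 3: next() returns 9.
Therefore result = 9.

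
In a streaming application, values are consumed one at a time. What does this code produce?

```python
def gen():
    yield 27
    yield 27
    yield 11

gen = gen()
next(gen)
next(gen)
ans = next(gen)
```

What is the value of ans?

Step 1: gen() creates a generator.
Step 2: next(gen) yields 27 (consumed and discarded).
Step 3: next(gen) yields 27 (consumed and discarded).
Step 4: next(gen) yields 11, assigned to ans.
Therefore ans = 11.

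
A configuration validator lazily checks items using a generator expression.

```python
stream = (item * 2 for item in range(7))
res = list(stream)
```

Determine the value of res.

Step 1: For each item in range(7), compute item*2:
  item=0: 0*2 = 0
  item=1: 1*2 = 2
  item=2: 2*2 = 4
  item=3: 3*2 = 6
  item=4: 4*2 = 8
  item=5: 5*2 = 10
  item=6: 6*2 = 12
Therefore res = [0, 2, 4, 6, 8, 10, 12].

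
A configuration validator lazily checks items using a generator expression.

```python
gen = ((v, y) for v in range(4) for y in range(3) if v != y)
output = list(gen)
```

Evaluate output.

Step 1: Nested generator over range(4) x range(3) where v != y:
  (0, 0): excluded (v == y)
  (0, 1): included
  (0, 2): included
  (1, 0): included
  (1, 1): excluded (v == y)
  (1, 2): included
  (2, 0): included
  (2, 1): included
  (2, 2): excluded (v == y)
  (3, 0): included
  (3, 1): included
  (3, 2): included
Therefore output = [(0, 1), (0, 2), (1, 0), (1, 2), (2, 0), (2, 1), (3, 0), (3, 1), (3, 2)].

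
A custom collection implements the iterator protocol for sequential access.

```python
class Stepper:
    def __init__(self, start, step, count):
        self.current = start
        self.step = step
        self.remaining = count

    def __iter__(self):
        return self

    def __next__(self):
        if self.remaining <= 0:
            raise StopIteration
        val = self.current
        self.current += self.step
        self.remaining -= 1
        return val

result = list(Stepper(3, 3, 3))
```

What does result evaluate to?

Step 1: Stepper starts at 3, increments by 3, for 3 steps:
  Yield 3, then current += 3
  Yield 6, then current += 3
  Yield 9, then current += 3
Therefore result = [3, 6, 9].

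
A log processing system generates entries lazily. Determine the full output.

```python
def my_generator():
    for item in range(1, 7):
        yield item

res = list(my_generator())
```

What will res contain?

Step 1: The generator yields each value from range(1, 7).
Step 2: list() consumes all yields: [1, 2, 3, 4, 5, 6].
Therefore res = [1, 2, 3, 4, 5, 6].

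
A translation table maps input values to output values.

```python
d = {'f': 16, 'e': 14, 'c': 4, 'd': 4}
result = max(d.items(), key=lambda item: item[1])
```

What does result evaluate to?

Step 1: Find item with maximum value:
  ('f', 16)
  ('e', 14)
  ('c', 4)
  ('d', 4)
Step 2: Maximum value is 16 at key 'f'.
Therefore result = ('f', 16).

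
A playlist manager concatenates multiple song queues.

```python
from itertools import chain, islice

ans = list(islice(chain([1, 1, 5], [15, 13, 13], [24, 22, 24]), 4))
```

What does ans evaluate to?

Step 1: chain([1, 1, 5], [15, 13, 13], [24, 22, 24]) = [1, 1, 5, 15, 13, 13, 24, 22, 24].
Step 2: islice takes first 4 elements: [1, 1, 5, 15].
Therefore ans = [1, 1, 5, 15].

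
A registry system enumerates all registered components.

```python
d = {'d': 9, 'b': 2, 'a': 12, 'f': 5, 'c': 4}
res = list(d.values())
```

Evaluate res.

Step 1: d.values() returns the dictionary values in insertion order.
Therefore res = [9, 2, 12, 5, 4].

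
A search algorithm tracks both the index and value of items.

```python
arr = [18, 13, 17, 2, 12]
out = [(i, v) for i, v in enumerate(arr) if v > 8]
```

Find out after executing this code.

Step 1: Filter enumerate([18, 13, 17, 2, 12]) keeping v > 8:
  (0, 18): 18 > 8, included
  (1, 13): 13 > 8, included
  (2, 17): 17 > 8, included
  (3, 2): 2 <= 8, excluded
  (4, 12): 12 > 8, included
Therefore out = [(0, 18), (1, 13), (2, 17), (4, 12)].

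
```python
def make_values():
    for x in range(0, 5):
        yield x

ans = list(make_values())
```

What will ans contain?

Step 1: The generator yields each value from range(0, 5).
Step 2: list() consumes all yields: [0, 1, 2, 3, 4].
Therefore ans = [0, 1, 2, 3, 4].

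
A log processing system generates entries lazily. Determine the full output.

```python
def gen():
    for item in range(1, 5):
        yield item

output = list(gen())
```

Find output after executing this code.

Step 1: The generator yields each value from range(1, 5).
Step 2: list() consumes all yields: [1, 2, 3, 4].
Therefore output = [1, 2, 3, 4].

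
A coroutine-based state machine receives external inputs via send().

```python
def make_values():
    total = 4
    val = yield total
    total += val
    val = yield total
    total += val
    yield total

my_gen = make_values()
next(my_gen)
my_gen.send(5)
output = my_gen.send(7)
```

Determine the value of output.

Step 1: next() -> yield total=4.
Step 2: send(5) -> val=5, total = 4+5 = 9, yield 9.
Step 3: send(7) -> val=7, total = 9+7 = 16, yield 16.
Therefore output = 16.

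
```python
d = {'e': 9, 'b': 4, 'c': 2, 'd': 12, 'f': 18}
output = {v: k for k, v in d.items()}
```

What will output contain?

Step 1: Invert dict (swap keys and values):
  'e': 9 -> 9: 'e'
  'b': 4 -> 4: 'b'
  'c': 2 -> 2: 'c'
  'd': 12 -> 12: 'd'
  'f': 18 -> 18: 'f'
Therefore output = {9: 'e', 4: 'b', 2: 'c', 12: 'd', 18: 'f'}.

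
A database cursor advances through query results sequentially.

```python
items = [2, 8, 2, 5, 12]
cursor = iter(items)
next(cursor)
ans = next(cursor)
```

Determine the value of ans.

Step 1: Create iterator over [2, 8, 2, 5, 12].
Step 2: next() consumes 2.
Step 3: next() returns 8.
Therefore ans = 8.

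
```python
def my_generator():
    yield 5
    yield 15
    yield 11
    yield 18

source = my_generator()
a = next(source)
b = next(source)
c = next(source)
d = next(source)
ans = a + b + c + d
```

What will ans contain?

Step 1: Create generator and consume all values:
  a = next(source) = 5
  b = next(source) = 15
  c = next(source) = 11
  d = next(source) = 18
Step 2: ans = 5 + 15 + 11 + 18 = 49.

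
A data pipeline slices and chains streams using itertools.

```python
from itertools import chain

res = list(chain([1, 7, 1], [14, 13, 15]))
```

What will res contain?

Step 1: chain() concatenates iterables: [1, 7, 1] + [14, 13, 15].
Therefore res = [1, 7, 1, 14, 13, 15].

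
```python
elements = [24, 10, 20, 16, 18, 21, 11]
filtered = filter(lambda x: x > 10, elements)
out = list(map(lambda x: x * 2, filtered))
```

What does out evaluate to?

Step 1: Filter elements for elements > 10:
  24: kept
  10: removed
  20: kept
  16: kept
  18: kept
  21: kept
  11: kept
Step 2: Map x * 2 on filtered [24, 20, 16, 18, 21, 11]:
  24 -> 48
  20 -> 40
  16 -> 32
  18 -> 36
  21 -> 42
  11 -> 22
Therefore out = [48, 40, 32, 36, 42, 22].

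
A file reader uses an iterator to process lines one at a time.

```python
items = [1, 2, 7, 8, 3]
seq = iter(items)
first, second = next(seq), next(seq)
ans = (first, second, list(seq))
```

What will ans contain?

Step 1: Create iterator over [1, 2, 7, 8, 3].
Step 2: first = 1, second = 2.
Step 3: Remaining elements: [7, 8, 3].
Therefore ans = (1, 2, [7, 8, 3]).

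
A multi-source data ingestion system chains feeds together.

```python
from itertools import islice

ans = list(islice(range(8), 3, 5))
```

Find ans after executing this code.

Step 1: islice(range(8), 3, 5) takes elements at indices [3, 5).
Step 2: Elements: [3, 4].
Therefore ans = [3, 4].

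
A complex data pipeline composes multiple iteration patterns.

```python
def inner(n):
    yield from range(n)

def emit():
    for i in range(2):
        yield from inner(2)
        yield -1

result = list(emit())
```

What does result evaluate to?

Step 1: For each i in range(2):
  i=0: yield from inner(2) -> [0, 1], then yield -1
  i=1: yield from inner(2) -> [0, 1], then yield -1
Therefore result = [0, 1, -1, 0, 1, -1].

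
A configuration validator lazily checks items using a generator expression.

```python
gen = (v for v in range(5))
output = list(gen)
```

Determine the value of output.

Step 1: Generator expression iterates range(5): [0, 1, 2, 3, 4].
Step 2: list() collects all values.
Therefore output = [0, 1, 2, 3, 4].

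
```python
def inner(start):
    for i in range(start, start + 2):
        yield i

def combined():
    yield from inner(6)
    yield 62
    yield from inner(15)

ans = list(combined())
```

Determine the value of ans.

Step 1: combined() delegates to inner(6):
  yield 6
  yield 7
Step 2: yield 62
Step 3: Delegates to inner(15):
  yield 15
  yield 16
Therefore ans = [6, 7, 62, 15, 16].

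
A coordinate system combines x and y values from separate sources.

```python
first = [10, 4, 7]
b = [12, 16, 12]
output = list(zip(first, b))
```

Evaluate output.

Step 1: zip pairs elements at same index:
  Index 0: (10, 12)
  Index 1: (4, 16)
  Index 2: (7, 12)
Therefore output = [(10, 12), (4, 16), (7, 12)].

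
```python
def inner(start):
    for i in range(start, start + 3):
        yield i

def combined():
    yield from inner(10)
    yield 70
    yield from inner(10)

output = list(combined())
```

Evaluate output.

Step 1: combined() delegates to inner(10):
  yield 10
  yield 11
  yield 12
Step 2: yield 70
Step 3: Delegates to inner(10):
  yield 10
  yield 11
  yield 12
Therefore output = [10, 11, 12, 70, 10, 11, 12].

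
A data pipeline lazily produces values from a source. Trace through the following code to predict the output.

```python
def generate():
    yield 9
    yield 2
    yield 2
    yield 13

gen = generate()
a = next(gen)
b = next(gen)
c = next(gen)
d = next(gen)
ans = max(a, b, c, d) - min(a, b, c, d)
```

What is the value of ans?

Step 1: Create generator and consume all values:
  a = next(gen) = 9
  b = next(gen) = 2
  c = next(gen) = 2
  d = next(gen) = 13
Step 2: max = 13, min = 2, ans = 13 - 2 = 11.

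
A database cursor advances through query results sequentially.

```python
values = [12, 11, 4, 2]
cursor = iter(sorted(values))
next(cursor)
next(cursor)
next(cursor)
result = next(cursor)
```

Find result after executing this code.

Step 1: sorted([12, 11, 4, 2]) = [2, 4, 11, 12].
Step 2: Create iterator and skip 3 elements.
Step 3: next() returns 12.
Therefore result = 12.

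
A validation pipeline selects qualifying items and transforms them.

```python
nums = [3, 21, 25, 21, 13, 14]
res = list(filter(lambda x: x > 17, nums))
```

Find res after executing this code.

Step 1: Filter elements > 17:
  3: removed
  21: kept
  25: kept
  21: kept
  13: removed
  14: removed
Therefore res = [21, 25, 21].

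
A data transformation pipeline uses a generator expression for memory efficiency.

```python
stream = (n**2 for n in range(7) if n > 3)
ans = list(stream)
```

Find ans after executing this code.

Step 1: For range(7), keep n > 3, then square:
  n=0: 0 <= 3, excluded
  n=1: 1 <= 3, excluded
  n=2: 2 <= 3, excluded
  n=3: 3 <= 3, excluded
  n=4: 4 > 3, yield 4**2 = 16
  n=5: 5 > 3, yield 5**2 = 25
  n=6: 6 > 3, yield 6**2 = 36
Therefore ans = [16, 25, 36].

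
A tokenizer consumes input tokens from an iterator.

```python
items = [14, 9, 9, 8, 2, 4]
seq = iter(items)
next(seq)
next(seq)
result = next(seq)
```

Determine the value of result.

Step 1: Create iterator over [14, 9, 9, 8, 2, 4].
Step 2: next() consumes 14.
Step 3: next() consumes 9.
Step 4: next() returns 9.
Therefore result = 9.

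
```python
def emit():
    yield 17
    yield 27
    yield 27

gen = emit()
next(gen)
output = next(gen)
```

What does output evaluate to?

Step 1: emit() creates a generator.
Step 2: next(gen) yields 17 (consumed and discarded).
Step 3: next(gen) yields 27, assigned to output.
Therefore output = 27.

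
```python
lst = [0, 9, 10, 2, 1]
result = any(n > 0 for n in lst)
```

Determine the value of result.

Step 1: Check n > 0 for each element in [0, 9, 10, 2, 1]:
  0 > 0: False
  9 > 0: True
  10 > 0: True
  2 > 0: True
  1 > 0: True
Step 2: any() returns True.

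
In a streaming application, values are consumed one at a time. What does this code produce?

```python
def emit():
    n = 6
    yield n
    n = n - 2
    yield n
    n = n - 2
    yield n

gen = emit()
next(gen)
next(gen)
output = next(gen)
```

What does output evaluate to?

Step 1: Trace through generator execution:
  Yield 1: n starts at 6, yield 6
  Yield 2: n = 6 - 2 = 4, yield 4
  Yield 3: n = 4 - 2 = 2, yield 2
Step 2: First next() gets 6, second next() gets the second value, third next() yields 2.
Therefore output = 2.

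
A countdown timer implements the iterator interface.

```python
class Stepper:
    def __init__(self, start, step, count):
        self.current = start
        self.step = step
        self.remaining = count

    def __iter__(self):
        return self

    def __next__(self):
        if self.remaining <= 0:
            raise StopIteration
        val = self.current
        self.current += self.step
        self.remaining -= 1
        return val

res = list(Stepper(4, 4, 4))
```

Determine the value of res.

Step 1: Stepper starts at 4, increments by 4, for 4 steps:
  Yield 4, then current += 4
  Yield 8, then current += 4
  Yield 12, then current += 4
  Yield 16, then current += 4
Therefore res = [4, 8, 12, 16].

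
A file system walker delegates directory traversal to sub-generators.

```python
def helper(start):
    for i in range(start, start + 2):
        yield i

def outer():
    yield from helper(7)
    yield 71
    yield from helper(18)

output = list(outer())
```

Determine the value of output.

Step 1: outer() delegates to helper(7):
  yield 7
  yield 8
Step 2: yield 71
Step 3: Delegates to helper(18):
  yield 18
  yield 19
Therefore output = [7, 8, 71, 18, 19].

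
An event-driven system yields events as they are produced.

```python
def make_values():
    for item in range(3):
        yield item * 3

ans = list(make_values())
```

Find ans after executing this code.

Step 1: For each item in range(3), yield item * 3:
  item=0: yield 0 * 3 = 0
  item=1: yield 1 * 3 = 3
  item=2: yield 2 * 3 = 6
Therefore ans = [0, 3, 6].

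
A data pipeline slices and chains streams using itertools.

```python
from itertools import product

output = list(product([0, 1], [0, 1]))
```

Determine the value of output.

Step 1: product([0, 1], [0, 1]) gives all pairs:
  (0, 0)
  (0, 1)
  (1, 0)
  (1, 1)
Therefore output = [(0, 0), (0, 1), (1, 0), (1, 1)].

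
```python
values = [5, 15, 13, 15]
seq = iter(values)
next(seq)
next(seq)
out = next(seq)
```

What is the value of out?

Step 1: Create iterator over [5, 15, 13, 15].
Step 2: next() consumes 5.
Step 3: next() consumes 15.
Step 4: next() returns 13.
Therefore out = 13.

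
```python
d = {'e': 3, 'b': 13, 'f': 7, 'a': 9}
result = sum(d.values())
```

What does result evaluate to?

Step 1: d.values() = [3, 13, 7, 9].
Step 2: sum = 32.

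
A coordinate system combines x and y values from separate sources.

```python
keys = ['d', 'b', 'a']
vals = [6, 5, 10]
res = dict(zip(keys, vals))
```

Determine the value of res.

Step 1: zip pairs keys with values:
  'd' -> 6
  'b' -> 5
  'a' -> 10
Therefore res = {'d': 6, 'b': 5, 'a': 10}.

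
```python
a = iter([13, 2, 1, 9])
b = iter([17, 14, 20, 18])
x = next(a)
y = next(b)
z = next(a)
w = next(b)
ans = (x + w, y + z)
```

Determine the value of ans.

Step 1: a iterates [13, 2, 1, 9], b iterates [17, 14, 20, 18].
Step 2: x = next(a) = 13, y = next(b) = 17.
Step 3: z = next(a) = 2, w = next(b) = 14.
Step 4: ans = (13 + 14, 17 + 2) = (27, 19).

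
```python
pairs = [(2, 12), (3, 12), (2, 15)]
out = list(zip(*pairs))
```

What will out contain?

Step 1: zip(*pairs) transposes: unzips [(2, 12), (3, 12), (2, 15)] into separate sequences.
Step 2: First elements: (2, 3, 2), second elements: (12, 12, 15).
Therefore out = [(2, 3, 2), (12, 12, 15)].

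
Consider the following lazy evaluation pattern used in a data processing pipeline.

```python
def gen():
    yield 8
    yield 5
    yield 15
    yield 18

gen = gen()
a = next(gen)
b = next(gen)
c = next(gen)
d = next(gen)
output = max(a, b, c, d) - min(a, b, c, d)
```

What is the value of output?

Step 1: Create generator and consume all values:
  a = next(gen) = 8
  b = next(gen) = 5
  c = next(gen) = 15
  d = next(gen) = 18
Step 2: max = 18, min = 5, output = 18 - 5 = 13.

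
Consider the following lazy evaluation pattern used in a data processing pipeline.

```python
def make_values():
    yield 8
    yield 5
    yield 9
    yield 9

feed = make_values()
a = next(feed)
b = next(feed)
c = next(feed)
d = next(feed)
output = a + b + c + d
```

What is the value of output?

Step 1: Create generator and consume all values:
  a = next(feed) = 8
  b = next(feed) = 5
  c = next(feed) = 9
  d = next(feed) = 9
Step 2: output = 8 + 5 + 9 + 9 = 31.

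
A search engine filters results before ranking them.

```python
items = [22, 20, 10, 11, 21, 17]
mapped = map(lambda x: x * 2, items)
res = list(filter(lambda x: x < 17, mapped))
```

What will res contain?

Step 1: Map x * 2:
  22 -> 44
  20 -> 40
  10 -> 20
  11 -> 22
  21 -> 42
  17 -> 34
Step 2: Filter for < 17:
  44: removed
  40: removed
  20: removed
  22: removed
  42: removed
  34: removed
Therefore res = [].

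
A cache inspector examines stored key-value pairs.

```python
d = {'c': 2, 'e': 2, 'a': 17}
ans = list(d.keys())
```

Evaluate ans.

Step 1: d.keys() returns the dictionary keys in insertion order.
Therefore ans = ['c', 'e', 'a'].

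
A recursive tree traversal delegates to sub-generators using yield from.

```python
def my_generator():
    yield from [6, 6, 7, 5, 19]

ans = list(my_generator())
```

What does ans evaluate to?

Step 1: yield from delegates to the iterable, yielding each element.
Step 2: Collected values: [6, 6, 7, 5, 19].
Therefore ans = [6, 6, 7, 5, 19].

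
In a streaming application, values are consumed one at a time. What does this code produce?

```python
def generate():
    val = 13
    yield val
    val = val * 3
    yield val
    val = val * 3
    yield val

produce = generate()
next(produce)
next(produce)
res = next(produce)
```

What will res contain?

Step 1: Trace through generator execution:
  Yield 1: val starts at 13, yield 13
  Yield 2: val = 13 * 3 = 39, yield 39
  Yield 3: val = 39 * 3 = 117, yield 117
Step 2: First next() gets 13, second next() gets the second value, third next() yields 117.
Therefore res = 117.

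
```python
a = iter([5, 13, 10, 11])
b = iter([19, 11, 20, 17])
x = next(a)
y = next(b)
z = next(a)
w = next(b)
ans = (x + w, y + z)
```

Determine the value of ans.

Step 1: a iterates [5, 13, 10, 11], b iterates [19, 11, 20, 17].
Step 2: x = next(a) = 5, y = next(b) = 19.
Step 3: z = next(a) = 13, w = next(b) = 11.
Step 4: ans = (5 + 11, 19 + 13) = (16, 32).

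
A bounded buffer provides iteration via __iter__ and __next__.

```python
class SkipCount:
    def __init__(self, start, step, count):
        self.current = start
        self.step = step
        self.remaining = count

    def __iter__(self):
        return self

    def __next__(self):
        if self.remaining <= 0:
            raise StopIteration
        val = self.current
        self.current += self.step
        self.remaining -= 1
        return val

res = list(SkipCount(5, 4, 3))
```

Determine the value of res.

Step 1: SkipCount starts at 5, increments by 4, for 3 steps:
  Yield 5, then current += 4
  Yield 9, then current += 4
  Yield 13, then current += 4
Therefore res = [5, 9, 13].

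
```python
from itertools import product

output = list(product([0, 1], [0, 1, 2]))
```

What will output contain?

Step 1: product([0, 1], [0, 1, 2]) gives all pairs:
  (0, 0)
  (0, 1)
  (0, 2)
  (1, 0)
  (1, 1)
  (1, 2)
Therefore output = [(0, 0), (0, 1), (0, 2), (1, 0), (1, 1), (1, 2)].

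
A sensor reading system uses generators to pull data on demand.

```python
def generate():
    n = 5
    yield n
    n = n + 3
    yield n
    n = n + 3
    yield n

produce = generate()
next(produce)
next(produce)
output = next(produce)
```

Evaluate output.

Step 1: Trace through generator execution:
  Yield 1: n starts at 5, yield 5
  Yield 2: n = 5 + 3 = 8, yield 8
  Yield 3: n = 8 + 3 = 11, yield 11
Step 2: First next() gets 5, second next() gets the second value, third next() yields 11.
Therefore output = 11.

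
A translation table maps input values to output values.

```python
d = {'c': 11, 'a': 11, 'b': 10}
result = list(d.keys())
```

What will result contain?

Step 1: d.keys() returns the dictionary keys in insertion order.
Therefore result = ['c', 'a', 'b'].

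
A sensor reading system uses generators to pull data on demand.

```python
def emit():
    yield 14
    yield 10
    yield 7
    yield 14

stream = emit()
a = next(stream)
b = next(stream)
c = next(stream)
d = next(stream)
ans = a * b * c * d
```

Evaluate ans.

Step 1: Create generator and consume all values:
  a = next(stream) = 14
  b = next(stream) = 10
  c = next(stream) = 7
  d = next(stream) = 14
Step 2: ans = 14 * 10 * 7 * 14 = 13720.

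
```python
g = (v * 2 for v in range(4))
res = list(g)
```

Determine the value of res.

Step 1: For each v in range(4), compute v*2:
  v=0: 0*2 = 0
  v=1: 1*2 = 2
  v=2: 2*2 = 4
  v=3: 3*2 = 6
Therefore res = [0, 2, 4, 6].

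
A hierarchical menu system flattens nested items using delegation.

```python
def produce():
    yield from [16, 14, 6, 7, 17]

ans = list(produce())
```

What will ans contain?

Step 1: yield from delegates to the iterable, yielding each element.
Step 2: Collected values: [16, 14, 6, 7, 17].
Therefore ans = [16, 14, 6, 7, 17].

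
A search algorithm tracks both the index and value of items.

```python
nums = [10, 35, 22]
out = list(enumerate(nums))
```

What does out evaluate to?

Step 1: enumerate pairs each element with its index:
  (0, 10)
  (1, 35)
  (2, 22)
Therefore out = [(0, 10), (1, 35), (2, 22)].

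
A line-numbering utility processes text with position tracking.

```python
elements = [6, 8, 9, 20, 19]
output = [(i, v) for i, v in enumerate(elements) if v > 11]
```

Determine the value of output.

Step 1: Filter enumerate([6, 8, 9, 20, 19]) keeping v > 11:
  (0, 6): 6 <= 11, excluded
  (1, 8): 8 <= 11, excluded
  (2, 9): 9 <= 11, excluded
  (3, 20): 20 > 11, included
  (4, 19): 19 > 11, included
Therefore output = [(3, 20), (4, 19)].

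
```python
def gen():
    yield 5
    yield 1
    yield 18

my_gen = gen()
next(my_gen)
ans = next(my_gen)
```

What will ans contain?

Step 1: gen() creates a generator.
Step 2: next(my_gen) yields 5 (consumed and discarded).
Step 3: next(my_gen) yields 1, assigned to ans.
Therefore ans = 1.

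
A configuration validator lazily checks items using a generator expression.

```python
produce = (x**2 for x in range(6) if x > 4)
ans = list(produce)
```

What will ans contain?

Step 1: For range(6), keep x > 4, then square:
  x=0: 0 <= 4, excluded
  x=1: 1 <= 4, excluded
  x=2: 2 <= 4, excluded
  x=3: 3 <= 4, excluded
  x=4: 4 <= 4, excluded
  x=5: 5 > 4, yield 5**2 = 25
Therefore ans = [25].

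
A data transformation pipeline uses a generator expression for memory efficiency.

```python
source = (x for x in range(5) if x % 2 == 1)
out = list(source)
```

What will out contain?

Step 1: Filter range(5) keeping only odd values:
  x=0: even, excluded
  x=1: odd, included
  x=2: even, excluded
  x=3: odd, included
  x=4: even, excluded
Therefore out = [1, 3].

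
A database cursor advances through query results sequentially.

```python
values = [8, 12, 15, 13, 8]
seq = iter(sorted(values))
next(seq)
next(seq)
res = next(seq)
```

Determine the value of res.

Step 1: sorted([8, 12, 15, 13, 8]) = [8, 8, 12, 13, 15].
Step 2: Create iterator and skip 2 elements.
Step 3: next() returns 12.
Therefore res = 12.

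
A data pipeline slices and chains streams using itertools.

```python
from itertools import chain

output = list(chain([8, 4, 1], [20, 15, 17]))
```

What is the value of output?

Step 1: chain() concatenates iterables: [8, 4, 1] + [20, 15, 17].
Therefore output = [8, 4, 1, 20, 15, 17].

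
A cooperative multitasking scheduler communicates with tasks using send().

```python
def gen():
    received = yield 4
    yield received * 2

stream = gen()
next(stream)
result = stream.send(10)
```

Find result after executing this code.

Step 1: next(stream) advances to first yield, producing 4.
Step 2: send(10) resumes, received = 10.
Step 3: yield received * 2 = 10 * 2 = 20.
Therefore result = 20.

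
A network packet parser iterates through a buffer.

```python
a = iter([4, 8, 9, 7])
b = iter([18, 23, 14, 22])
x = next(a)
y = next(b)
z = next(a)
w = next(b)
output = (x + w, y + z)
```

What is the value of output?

Step 1: a iterates [4, 8, 9, 7], b iterates [18, 23, 14, 22].
Step 2: x = next(a) = 4, y = next(b) = 18.
Step 3: z = next(a) = 8, w = next(b) = 23.
Step 4: output = (4 + 23, 18 + 8) = (27, 26).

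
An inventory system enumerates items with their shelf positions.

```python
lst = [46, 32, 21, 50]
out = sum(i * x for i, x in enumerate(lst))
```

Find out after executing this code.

Step 1: Compute i * x for each (i, x) in enumerate([46, 32, 21, 50]):
  i=0, x=46: 0*46 = 0
  i=1, x=32: 1*32 = 32
  i=2, x=21: 2*21 = 42
  i=3, x=50: 3*50 = 150
Step 2: sum = 0 + 32 + 42 + 150 = 224.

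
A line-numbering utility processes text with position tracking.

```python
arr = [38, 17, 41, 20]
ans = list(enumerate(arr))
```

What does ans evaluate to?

Step 1: enumerate pairs each element with its index:
  (0, 38)
  (1, 17)
  (2, 41)
  (3, 20)
Therefore ans = [(0, 38), (1, 17), (2, 41), (3, 20)].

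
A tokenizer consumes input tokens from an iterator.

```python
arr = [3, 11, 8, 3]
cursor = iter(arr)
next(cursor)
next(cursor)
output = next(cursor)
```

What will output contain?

Step 1: Create iterator over [3, 11, 8, 3].
Step 2: next() consumes 3.
Step 3: next() consumes 11.
Step 4: next() returns 8.
Therefore output = 8.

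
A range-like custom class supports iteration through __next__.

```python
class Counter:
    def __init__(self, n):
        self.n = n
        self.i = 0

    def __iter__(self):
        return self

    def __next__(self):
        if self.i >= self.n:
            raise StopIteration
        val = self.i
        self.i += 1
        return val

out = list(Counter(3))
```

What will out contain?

Step 1: Counter(3) creates an iterator counting 0 to 2.
Step 2: list() consumes all values: [0, 1, 2].
Therefore out = [0, 1, 2].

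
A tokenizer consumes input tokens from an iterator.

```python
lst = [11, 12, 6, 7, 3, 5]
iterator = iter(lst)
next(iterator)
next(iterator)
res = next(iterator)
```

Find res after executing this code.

Step 1: Create iterator over [11, 12, 6, 7, 3, 5].
Step 2: next() consumes 11.
Step 3: next() consumes 12.
Step 4: next() returns 6.
Therefore res = 6.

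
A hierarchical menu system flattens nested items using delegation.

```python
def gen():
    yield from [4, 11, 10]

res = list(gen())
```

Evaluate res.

Step 1: yield from delegates to the iterable, yielding each element.
Step 2: Collected values: [4, 11, 10].
Therefore res = [4, 11, 10].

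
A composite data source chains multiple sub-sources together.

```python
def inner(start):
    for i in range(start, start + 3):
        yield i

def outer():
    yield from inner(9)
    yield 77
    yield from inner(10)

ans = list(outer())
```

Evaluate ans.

Step 1: outer() delegates to inner(9):
  yield 9
  yield 10
  yield 11
Step 2: yield 77
Step 3: Delegates to inner(10):
  yield 10
  yield 11
  yield 12
Therefore ans = [9, 10, 11, 77, 10, 11, 12].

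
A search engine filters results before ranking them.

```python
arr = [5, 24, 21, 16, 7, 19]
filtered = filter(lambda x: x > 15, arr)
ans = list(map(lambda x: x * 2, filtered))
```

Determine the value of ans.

Step 1: Filter arr for elements > 15:
  5: removed
  24: kept
  21: kept
  16: kept
  7: removed
  19: kept
Step 2: Map x * 2 on filtered [24, 21, 16, 19]:
  24 -> 48
  21 -> 42
  16 -> 32
  19 -> 38
Therefore ans = [48, 42, 32, 38].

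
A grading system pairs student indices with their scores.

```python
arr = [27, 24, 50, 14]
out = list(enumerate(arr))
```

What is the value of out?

Step 1: enumerate pairs each element with its index:
  (0, 27)
  (1, 24)
  (2, 50)
  (3, 14)
Therefore out = [(0, 27), (1, 24), (2, 50), (3, 14)].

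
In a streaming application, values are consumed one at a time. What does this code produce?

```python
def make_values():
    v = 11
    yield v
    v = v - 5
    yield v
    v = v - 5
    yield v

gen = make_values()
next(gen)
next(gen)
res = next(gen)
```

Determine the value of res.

Step 1: Trace through generator execution:
  Yield 1: v starts at 11, yield 11
  Yield 2: v = 11 - 5 = 6, yield 6
  Yield 3: v = 6 - 5 = 1, yield 1
Step 2: First next() gets 11, second next() gets the second value, third next() yields 1.
Therefore res = 1.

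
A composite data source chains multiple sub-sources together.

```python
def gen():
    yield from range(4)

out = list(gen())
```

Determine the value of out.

Step 1: yield from delegates to the iterable, yielding each element.
Step 2: Collected values: [0, 1, 2, 3].
Therefore out = [0, 1, 2, 3].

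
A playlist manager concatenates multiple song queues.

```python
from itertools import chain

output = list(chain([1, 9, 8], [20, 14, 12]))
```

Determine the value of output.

Step 1: chain() concatenates iterables: [1, 9, 8] + [20, 14, 12].
Therefore output = [1, 9, 8, 20, 14, 12].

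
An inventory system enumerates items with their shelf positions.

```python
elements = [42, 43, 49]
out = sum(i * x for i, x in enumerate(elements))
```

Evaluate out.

Step 1: Compute i * x for each (i, x) in enumerate([42, 43, 49]):
  i=0, x=42: 0*42 = 0
  i=1, x=43: 1*43 = 43
  i=2, x=49: 2*49 = 98
Step 2: sum = 0 + 43 + 98 = 141.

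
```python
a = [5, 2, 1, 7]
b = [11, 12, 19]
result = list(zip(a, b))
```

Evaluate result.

Step 1: zip stops at shortest (len(a)=4, len(b)=3):
  Index 0: (5, 11)
  Index 1: (2, 12)
  Index 2: (1, 19)
Step 2: Last element of a (7) has no pair, dropped.
Therefore result = [(5, 11), (2, 12), (1, 19)].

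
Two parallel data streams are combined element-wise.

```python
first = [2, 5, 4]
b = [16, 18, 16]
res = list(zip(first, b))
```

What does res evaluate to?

Step 1: zip pairs elements at same index:
  Index 0: (2, 16)
  Index 1: (5, 18)
  Index 2: (4, 16)
Therefore res = [(2, 16), (5, 18), (4, 16)].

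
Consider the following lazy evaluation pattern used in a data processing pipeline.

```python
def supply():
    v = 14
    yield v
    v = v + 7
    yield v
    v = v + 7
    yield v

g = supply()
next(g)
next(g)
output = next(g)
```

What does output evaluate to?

Step 1: Trace through generator execution:
  Yield 1: v starts at 14, yield 14
  Yield 2: v = 14 + 7 = 21, yield 21
  Yield 3: v = 21 + 7 = 28, yield 28
Step 2: First next() gets 14, second next() gets the second value, third next() yields 28.
Therefore output = 28.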